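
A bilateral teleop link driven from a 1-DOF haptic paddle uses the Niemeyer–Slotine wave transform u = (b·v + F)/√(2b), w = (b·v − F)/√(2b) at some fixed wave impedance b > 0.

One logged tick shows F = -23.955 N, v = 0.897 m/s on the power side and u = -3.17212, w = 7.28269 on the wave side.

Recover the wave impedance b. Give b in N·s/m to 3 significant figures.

b = 10.5 N·s/m

u + w = 4.11057;  u + w = √(2b)·v, so √(2b) = 4.11057/0.897 = 4.58258.
b = (√(2b))²/2 = 21.00000/2 = 10.50000.
(Check via u − w = 2F/√(2b): u − w = -10.45481, 2F/√(2b) = -10.45482.)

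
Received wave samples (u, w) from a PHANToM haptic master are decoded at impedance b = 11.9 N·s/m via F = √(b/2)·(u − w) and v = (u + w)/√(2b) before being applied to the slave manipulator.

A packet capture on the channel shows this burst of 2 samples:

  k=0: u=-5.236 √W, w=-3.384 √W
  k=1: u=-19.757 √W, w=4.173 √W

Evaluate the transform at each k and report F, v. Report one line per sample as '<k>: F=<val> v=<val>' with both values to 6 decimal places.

0: F=-4.517514 v=-1.766928
1: F=-58.371544 v=-3.194409

k=0: u−w=-1.852000, u+w=-8.620000; √(b/2)=2.439262, √(2b)=4.878524; F=2.439262×(-1.852)=-4.517514, v=-8.620000/4.878524=-1.766928
k=1: u−w=-23.930000, u+w=-15.584000; √(b/2)=2.439262, √(2b)=4.878524; F=2.439262×(-23.93)=-58.371544, v=-15.584000/4.878524=-3.194409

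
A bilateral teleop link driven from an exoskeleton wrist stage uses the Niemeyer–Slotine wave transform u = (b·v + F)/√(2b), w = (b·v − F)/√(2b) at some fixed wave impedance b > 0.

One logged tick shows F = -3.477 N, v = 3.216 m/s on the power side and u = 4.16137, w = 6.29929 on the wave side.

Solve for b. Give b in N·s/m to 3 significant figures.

b = 5.29 N·s/m

u + w = 10.4607;  u + w = √(2b)·v, so √(2b) = 10.4607/3.216 = 3.2527.
b = (√(2b))²/2 = 10.5800/2 = 5.2900.
(Check via u − w = 2F/√(2b): u − w = -2.1379, 2F/√(2b) = -2.1379.)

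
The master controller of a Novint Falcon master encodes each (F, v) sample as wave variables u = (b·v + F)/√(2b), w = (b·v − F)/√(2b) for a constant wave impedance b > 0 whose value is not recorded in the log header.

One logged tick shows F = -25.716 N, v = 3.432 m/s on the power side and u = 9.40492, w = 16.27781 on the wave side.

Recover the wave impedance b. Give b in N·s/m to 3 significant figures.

u + w = 25.6827;  u + w = √(2b)·v, so √(2b) = 25.6827/3.432 = 7.4833.
b = (√(2b))²/2 = 56.0000/2 = 28.0000.
(Check via u − w = 2F/√(2b): u − w = -6.8729, 2F/√(2b) = -6.8729.)

b = 28 N·s/m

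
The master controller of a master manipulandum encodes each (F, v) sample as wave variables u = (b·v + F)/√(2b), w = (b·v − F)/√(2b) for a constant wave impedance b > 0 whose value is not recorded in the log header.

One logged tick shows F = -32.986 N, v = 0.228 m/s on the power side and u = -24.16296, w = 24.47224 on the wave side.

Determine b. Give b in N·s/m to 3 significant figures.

u + w = 0.30928;  u + w = √(2b)·v, so √(2b) = 0.30928/0.228 = 1.35649.
b = (√(2b))²/2 = 1.84007/2 = 0.92003.
(Check via u − w = 2F/√(2b): u − w = -48.63520, 2F/√(2b) = -48.63430.)

b = 0.92 N·s/m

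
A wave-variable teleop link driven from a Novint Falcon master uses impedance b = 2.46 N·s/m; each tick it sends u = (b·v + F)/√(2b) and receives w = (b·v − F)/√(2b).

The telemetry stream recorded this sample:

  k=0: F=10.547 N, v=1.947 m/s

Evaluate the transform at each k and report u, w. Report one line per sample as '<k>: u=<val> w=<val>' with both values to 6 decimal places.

k=0: b·v=2.46×1.947=4.789620; √(2b)=2.218107; u=(4.789620+10.547)/2.218107=6.914282, w=(4.789620−10.547)/2.218107=-2.595627

0: u=6.914282 w=-2.595627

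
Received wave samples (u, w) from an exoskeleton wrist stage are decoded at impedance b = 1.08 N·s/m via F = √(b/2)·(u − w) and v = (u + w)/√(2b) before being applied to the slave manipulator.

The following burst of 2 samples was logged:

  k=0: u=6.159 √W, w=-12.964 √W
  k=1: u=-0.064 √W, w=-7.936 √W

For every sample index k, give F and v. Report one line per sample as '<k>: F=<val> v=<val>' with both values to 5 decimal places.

k=0: u−w=19.12300, u+w=-6.80500; √(b/2)=0.73485, √(2b)=1.46969; F=0.73485×19.123=14.05248, v=-6.80500/1.46969=-4.63022
k=1: u−w=7.87200, u+w=-8.00000; √(b/2)=0.73485, √(2b)=1.46969; F=0.73485×7.872=5.78471, v=-8.00000/1.46969=-5.44331

0: F=14.05248 v=-4.63022
1: F=5.78471 v=-5.44331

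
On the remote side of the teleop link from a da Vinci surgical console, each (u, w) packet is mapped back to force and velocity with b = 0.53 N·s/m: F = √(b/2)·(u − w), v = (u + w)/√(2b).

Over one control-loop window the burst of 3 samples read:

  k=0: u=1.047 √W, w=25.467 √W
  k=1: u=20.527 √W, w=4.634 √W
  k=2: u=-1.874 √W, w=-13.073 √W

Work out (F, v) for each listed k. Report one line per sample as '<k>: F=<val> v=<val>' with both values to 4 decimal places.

0: F=-12.5710 v=25.7527
1: F=8.1814 v=24.4385
2: F=5.7650 v=-14.5178

k=0: u−w=-24.4200, u+w=26.5140; √(b/2)=0.5148, √(2b)=1.0296; F=0.5148×(-24.42)=-12.5710, v=26.5140/1.0296=25.7527
k=1: u−w=15.8930, u+w=25.1610; √(b/2)=0.5148, √(2b)=1.0296; F=0.5148×15.893=8.1814, v=25.1610/1.0296=24.4385
k=2: u−w=11.1990, u+w=-14.9470; √(b/2)=0.5148, √(2b)=1.0296; F=0.5148×11.199=5.7650, v=-14.9470/1.0296=-14.5178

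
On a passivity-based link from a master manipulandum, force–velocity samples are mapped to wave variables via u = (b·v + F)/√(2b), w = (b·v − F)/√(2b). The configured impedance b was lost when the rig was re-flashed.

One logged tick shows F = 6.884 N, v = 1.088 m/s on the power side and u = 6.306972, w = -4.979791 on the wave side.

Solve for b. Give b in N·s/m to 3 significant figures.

u + w = 1.327181;  u + w = √(2b)·v, so √(2b) = 1.327181/1.088 = 1.219835.
b = (√(2b))²/2 = 1.487999/2 = 0.743999.
(Check via u − w = 2F/√(2b): u − w = 11.286763, 2F/√(2b) = 11.286768.)

b = 0.744 N·s/m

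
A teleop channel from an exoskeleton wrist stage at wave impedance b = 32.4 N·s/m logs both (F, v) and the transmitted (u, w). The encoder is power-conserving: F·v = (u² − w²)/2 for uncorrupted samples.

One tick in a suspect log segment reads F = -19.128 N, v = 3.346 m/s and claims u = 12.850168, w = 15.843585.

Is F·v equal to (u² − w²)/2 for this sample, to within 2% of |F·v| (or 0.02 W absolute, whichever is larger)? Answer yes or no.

no

F·v = (-19.128)×3.346 = -64.002288 W.
(u² − w²)/2 = (165.126818 − 251.019186)/2 = -42.946184 W.
|Δ| = 21.056104;  2% of max(1, |F·v|) = 1.280046.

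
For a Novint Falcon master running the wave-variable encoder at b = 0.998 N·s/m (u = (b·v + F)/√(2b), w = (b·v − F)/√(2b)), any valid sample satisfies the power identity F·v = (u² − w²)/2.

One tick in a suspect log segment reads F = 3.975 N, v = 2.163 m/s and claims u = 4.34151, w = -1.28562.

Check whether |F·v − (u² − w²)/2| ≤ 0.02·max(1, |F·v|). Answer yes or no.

yes

F·v = 3.975×2.163 = 8.5979 W.
(u² − w²)/2 = (18.8487 − 1.6528)/2 = 8.5979 W.
|Δ| = 0.0000;  2% of max(1, |F·v|) = 0.1720.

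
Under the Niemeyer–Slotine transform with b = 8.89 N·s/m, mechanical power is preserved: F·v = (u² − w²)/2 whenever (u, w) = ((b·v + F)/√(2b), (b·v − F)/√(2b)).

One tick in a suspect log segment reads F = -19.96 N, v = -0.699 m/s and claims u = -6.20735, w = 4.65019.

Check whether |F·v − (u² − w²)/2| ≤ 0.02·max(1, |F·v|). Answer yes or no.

F·v = (-19.96)×(-0.699) = 13.95204 W.
(u² − w²)/2 = (38.53119 − 21.62427)/2 = 8.45346 W.
|Δ| = 5.49858;  2% of max(1, |F·v|) = 0.27904.

no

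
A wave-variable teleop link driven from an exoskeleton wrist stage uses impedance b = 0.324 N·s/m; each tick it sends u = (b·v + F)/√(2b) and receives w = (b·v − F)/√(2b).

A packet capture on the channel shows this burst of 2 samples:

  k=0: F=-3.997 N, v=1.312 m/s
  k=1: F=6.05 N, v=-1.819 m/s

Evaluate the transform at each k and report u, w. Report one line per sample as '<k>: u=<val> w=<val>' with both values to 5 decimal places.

0: u=-4.43724 w=5.49338
1: u=6.78354 w=-8.24781

k=0: b·v=0.324×1.312=0.42509; √(2b)=0.80498; u=(0.42509+(-3.997))/0.80498=-4.43724, w=(0.42509−(-3.997))/0.80498=5.49338
k=1: b·v=0.324×(-1.819)=-0.58936; √(2b)=0.80498; u=(-0.58936+6.05)/0.80498=6.78354, w=(-0.58936−6.05)/0.80498=-8.24781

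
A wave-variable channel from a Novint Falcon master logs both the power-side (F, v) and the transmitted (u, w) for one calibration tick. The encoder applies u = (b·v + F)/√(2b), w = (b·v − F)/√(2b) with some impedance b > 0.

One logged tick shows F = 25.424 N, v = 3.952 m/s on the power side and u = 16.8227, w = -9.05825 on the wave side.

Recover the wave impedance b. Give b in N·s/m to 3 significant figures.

u + w = 7.7645;  u + w = √(2b)·v, so √(2b) = 7.7645/3.952 = 1.9647.
b = (√(2b))²/2 = 3.8600/2 = 1.9300.
(Check via u − w = 2F/√(2b): u − w = 25.8809, 2F/√(2b) = 25.8809.)

b = 1.93 N·s/m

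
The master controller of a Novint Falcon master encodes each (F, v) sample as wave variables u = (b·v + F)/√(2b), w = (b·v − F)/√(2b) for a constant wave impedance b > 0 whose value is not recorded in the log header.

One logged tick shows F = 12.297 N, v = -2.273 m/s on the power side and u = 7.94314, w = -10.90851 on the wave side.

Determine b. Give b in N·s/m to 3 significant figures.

b = 0.851 N·s/m

u + w = -2.96537;  u + w = √(2b)·v, so √(2b) = -2.96537/(-2.273) = 1.30461.
b = (√(2b))²/2 = 1.70200/2 = 0.85100.
(Check via u − w = 2F/√(2b): u − w = 18.85165, 2F/√(2b) = 18.85167.)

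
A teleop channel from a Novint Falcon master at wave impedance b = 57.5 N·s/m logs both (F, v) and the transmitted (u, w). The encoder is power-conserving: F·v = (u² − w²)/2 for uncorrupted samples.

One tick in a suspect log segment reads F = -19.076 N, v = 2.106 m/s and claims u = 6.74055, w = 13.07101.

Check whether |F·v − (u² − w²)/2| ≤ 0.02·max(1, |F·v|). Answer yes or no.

F·v = (-19.076)×2.106 = -40.17406 W.
(u² − w²)/2 = (45.43501 − 170.85130)/2 = -62.70814 W.
|Δ| = 22.53409;  2% of max(1, |F·v|) = 0.80348.

no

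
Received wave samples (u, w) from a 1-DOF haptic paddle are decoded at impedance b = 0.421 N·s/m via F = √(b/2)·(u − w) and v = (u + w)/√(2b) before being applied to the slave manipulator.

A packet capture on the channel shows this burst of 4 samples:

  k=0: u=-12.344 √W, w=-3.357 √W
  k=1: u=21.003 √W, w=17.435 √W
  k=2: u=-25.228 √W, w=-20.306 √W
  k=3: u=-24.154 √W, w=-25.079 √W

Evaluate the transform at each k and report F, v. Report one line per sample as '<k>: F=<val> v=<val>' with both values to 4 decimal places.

k=0: u−w=-8.9870, u+w=-15.7010; √(b/2)=0.4588, √(2b)=0.9176; F=0.4588×(-8.987)=-4.1233, v=-15.7010/0.9176=-17.1108
k=1: u−w=3.5680, u+w=38.4380; √(b/2)=0.4588, √(2b)=0.9176; F=0.4588×3.568=1.6370, v=38.4380/0.9176=41.8895
k=2: u−w=-4.9220, u+w=-45.5340; √(b/2)=0.4588, √(2b)=0.9176; F=0.4588×(-4.922)=-2.2582, v=-45.5340/0.9176=-49.6226
k=3: u−w=0.9250, u+w=-49.2330; √(b/2)=0.4588, √(2b)=0.9176; F=0.4588×0.925=0.4244, v=-49.2330/0.9176=-53.6538

0: F=-4.1233 v=-17.1108
1: F=1.6370 v=41.8895
2: F=-2.2582 v=-49.6226
3: F=0.4244 v=-53.6538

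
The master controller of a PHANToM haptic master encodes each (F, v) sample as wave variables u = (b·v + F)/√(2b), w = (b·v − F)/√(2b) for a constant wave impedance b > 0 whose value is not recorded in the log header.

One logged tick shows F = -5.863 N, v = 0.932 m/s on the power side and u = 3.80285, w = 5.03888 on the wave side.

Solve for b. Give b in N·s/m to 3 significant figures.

u + w = 8.84173;  u + w = √(2b)·v, so √(2b) = 8.84173/0.932 = 9.48683.
b = (√(2b))²/2 = 90.00003/2 = 45.00002.
(Check via u − w = 2F/√(2b): u − w = -1.23603, 2F/√(2b) = -1.23603.)

b = 45 N·s/m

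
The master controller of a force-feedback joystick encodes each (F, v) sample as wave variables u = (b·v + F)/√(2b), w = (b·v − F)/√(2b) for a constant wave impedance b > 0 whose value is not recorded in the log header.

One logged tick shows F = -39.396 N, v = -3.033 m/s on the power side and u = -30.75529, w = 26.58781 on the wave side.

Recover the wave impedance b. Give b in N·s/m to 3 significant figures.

u + w = -4.16748;  u + w = √(2b)·v, so √(2b) = -4.16748/(-3.033) = 1.37405.
b = (√(2b))²/2 = 1.88800/2 = 0.94400.
(Check via u − w = 2F/√(2b): u − w = -57.34310, 2F/√(2b) = -57.34308.)

b = 0.944 N·s/m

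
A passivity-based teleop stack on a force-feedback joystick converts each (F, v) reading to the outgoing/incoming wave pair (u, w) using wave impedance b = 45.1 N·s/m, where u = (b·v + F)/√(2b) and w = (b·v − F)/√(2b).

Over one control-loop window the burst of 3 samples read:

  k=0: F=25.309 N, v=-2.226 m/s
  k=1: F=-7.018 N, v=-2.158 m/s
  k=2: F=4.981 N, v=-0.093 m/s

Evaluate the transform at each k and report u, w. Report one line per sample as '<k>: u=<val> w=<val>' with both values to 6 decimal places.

0: u=-7.905727 w=-13.235414
1: u=-10.986602 w=-9.508719
2: u=0.082833 w=-0.966089

k=0: b·v=45.1×(-2.226)=-100.392600; √(2b)=9.497368; u=(-100.392600+25.309)/9.497368=-7.905727, w=(-100.392600−25.309)/9.497368=-13.235414
k=1: b·v=45.1×(-2.158)=-97.325800; √(2b)=9.497368; u=(-97.325800+(-7.018))/9.497368=-10.986602, w=(-97.325800−(-7.018))/9.497368=-9.508719
k=2: b·v=45.1×(-0.093)=-4.194300; √(2b)=9.497368; u=(-4.194300+4.981)/9.497368=0.082833, w=(-4.194300−4.981)/9.497368=-0.966089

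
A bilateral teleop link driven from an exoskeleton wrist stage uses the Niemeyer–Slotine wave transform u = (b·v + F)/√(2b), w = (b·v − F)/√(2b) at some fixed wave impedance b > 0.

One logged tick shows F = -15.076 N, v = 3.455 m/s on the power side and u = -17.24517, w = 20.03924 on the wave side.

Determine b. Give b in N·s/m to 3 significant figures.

u + w = 2.7941;  u + w = √(2b)·v, so √(2b) = 2.7941/3.455 = 0.8087.
b = (√(2b))²/2 = 0.6540/2 = 0.3270.
(Check via u − w = 2F/√(2b): u − w = -37.2844, 2F/√(2b) = -37.2844.)

b = 0.327 N·s/m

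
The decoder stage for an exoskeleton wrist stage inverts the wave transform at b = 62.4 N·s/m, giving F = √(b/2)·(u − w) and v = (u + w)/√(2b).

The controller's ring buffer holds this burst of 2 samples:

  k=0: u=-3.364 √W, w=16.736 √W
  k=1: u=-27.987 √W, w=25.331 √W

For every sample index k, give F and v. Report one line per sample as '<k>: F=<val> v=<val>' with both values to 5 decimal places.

k=0: u−w=-20.10000, u+w=13.37200; √(b/2)=5.58570, √(2b)=11.17139; F=5.58570×(-20.1)=-112.27249, v=13.37200/11.17139=1.19699
k=1: u−w=-53.31800, u+w=-2.65600; √(b/2)=5.58570, √(2b)=11.17139; F=5.58570×(-53.318)=-297.81814, v=-2.65600/11.17139=-0.23775

0: F=-112.27249 v=1.19699
1: F=-297.81814 v=-0.23775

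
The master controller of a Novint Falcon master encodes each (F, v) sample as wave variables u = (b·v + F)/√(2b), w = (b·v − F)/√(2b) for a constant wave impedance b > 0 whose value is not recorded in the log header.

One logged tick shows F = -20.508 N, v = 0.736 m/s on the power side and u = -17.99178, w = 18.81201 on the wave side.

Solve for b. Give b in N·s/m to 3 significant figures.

b = 0.621 N·s/m

u + w = 0.8202;  u + w = √(2b)·v, so √(2b) = 0.8202/0.736 = 1.1144.
b = (√(2b))²/2 = 1.2420/2 = 0.6210.
(Check via u − w = 2F/√(2b): u − w = -36.8038, 2F/√(2b) = -36.8040.)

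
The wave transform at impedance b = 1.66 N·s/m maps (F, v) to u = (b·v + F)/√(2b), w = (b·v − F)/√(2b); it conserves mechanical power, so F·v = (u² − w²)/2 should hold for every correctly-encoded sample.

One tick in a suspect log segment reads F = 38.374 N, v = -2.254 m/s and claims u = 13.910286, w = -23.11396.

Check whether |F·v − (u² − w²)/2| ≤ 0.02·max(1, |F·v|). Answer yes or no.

F·v = 38.374×(-2.254) = -86.494996 W.
(u² − w²)/2 = (193.496057 − 534.255147)/2 = -170.379545 W.
|Δ| = 83.884549;  2% of max(1, |F·v|) = 1.729900.

no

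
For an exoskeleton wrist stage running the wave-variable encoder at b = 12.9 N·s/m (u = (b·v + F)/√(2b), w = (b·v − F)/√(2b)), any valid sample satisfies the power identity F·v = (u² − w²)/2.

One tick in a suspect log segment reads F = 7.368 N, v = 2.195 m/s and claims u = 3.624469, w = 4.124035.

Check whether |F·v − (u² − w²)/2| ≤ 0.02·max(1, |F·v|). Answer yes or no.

F·v = 7.368×2.195 = 16.172760 W.
(u² − w²)/2 = (13.136776 − 17.007665)/2 = -1.935445 W.
|Δ| = 18.108205;  2% of max(1, |F·v|) = 0.323455.

no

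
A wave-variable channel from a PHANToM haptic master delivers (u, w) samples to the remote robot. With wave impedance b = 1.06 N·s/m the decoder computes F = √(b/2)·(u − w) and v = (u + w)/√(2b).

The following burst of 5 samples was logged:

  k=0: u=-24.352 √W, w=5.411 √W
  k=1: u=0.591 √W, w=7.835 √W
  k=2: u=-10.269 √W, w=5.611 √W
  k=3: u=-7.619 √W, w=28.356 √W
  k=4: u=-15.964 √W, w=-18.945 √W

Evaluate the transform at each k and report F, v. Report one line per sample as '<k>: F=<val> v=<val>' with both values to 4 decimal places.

k=0: u−w=-29.7630, u+w=-18.9410; √(b/2)=0.7280, √(2b)=1.4560; F=0.7280×(-29.763)=-21.6678, v=-18.9410/1.4560=-13.0087
k=1: u−w=-7.2440, u+w=8.4260; √(b/2)=0.7280, √(2b)=1.4560; F=0.7280×(-7.244)=-5.2737, v=8.4260/1.4560=5.7870
k=2: u−w=-15.8800, u+w=-4.6580; √(b/2)=0.7280, √(2b)=1.4560; F=0.7280×(-15.88)=-11.5608, v=-4.6580/1.4560=-3.1991
k=3: u−w=-35.9750, u+w=20.7370; √(b/2)=0.7280, √(2b)=1.4560; F=0.7280×(-35.975)=-26.1902, v=20.7370/1.4560=14.2422
k=4: u−w=2.9810, u+w=-34.9090; √(b/2)=0.7280, √(2b)=1.4560; F=0.7280×2.981=2.1702, v=-34.9090/1.4560=-23.9756

0: F=-21.6678 v=-13.0087
1: F=-5.2737 v=5.7870
2: F=-11.5608 v=-3.1991
3: F=-26.1902 v=14.2422
4: F=2.1702 v=-23.9756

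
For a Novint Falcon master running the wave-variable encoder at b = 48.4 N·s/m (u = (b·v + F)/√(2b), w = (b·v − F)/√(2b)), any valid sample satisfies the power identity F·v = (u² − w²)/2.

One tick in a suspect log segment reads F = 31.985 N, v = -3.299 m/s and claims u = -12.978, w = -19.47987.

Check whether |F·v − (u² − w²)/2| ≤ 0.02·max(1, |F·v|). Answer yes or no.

yes

F·v = 31.985×(-3.299) = -105.51851 W.
(u² − w²)/2 = (168.42848 − 379.46534)/2 = -105.51843 W.
|Δ| = 0.00009;  2% of max(1, |F·v|) = 2.11037.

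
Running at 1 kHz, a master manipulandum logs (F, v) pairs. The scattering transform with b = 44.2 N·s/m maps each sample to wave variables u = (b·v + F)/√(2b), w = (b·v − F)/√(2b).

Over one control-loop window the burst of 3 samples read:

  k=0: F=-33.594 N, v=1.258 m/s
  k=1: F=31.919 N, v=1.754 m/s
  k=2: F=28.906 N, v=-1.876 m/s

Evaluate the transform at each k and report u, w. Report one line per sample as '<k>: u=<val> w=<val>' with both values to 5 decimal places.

0: u=2.34092 w=9.48696
1: u=11.64054 w=4.85080
2: u=-5.74478 w=-11.89361

k=0: b·v=44.2×1.258=55.60360; √(2b)=9.40213; u=(55.60360+(-33.594))/9.40213=2.34092, w=(55.60360−(-33.594))/9.40213=9.48696
k=1: b·v=44.2×1.754=77.52680; √(2b)=9.40213; u=(77.52680+31.919)/9.40213=11.64054, w=(77.52680−31.919)/9.40213=4.85080
k=2: b·v=44.2×(-1.876)=-82.91920; √(2b)=9.40213; u=(-82.91920+28.906)/9.40213=-5.74478, w=(-82.91920−28.906)/9.40213=-11.89361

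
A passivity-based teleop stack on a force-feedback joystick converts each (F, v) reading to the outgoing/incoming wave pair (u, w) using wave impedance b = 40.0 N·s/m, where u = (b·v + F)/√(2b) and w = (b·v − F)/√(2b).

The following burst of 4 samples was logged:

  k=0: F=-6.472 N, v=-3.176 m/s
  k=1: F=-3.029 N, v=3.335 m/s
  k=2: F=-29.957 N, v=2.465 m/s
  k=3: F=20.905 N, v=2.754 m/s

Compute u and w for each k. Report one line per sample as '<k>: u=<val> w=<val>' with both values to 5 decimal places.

0: u=-14.92710 w=-13.47991
1: u=14.57592 w=15.25323
2: u=7.67452 w=14.37311
3: u=14.65351 w=9.97901

k=0: b·v=40.0×(-3.176)=-127.04000; √(2b)=8.94427; u=(-127.04000+(-6.472))/8.94427=-14.92710, w=(-127.04000−(-6.472))/8.94427=-13.47991
k=1: b·v=40.0×3.335=133.40000; √(2b)=8.94427; u=(133.40000+(-3.029))/8.94427=14.57592, w=(133.40000−(-3.029))/8.94427=15.25323
k=2: b·v=40.0×2.465=98.60000; √(2b)=8.94427; u=(98.60000+(-29.957))/8.94427=7.67452, w=(98.60000−(-29.957))/8.94427=14.37311
k=3: b·v=40.0×2.754=110.16000; √(2b)=8.94427; u=(110.16000+20.905)/8.94427=14.65351, w=(110.16000−20.905)/8.94427=9.97901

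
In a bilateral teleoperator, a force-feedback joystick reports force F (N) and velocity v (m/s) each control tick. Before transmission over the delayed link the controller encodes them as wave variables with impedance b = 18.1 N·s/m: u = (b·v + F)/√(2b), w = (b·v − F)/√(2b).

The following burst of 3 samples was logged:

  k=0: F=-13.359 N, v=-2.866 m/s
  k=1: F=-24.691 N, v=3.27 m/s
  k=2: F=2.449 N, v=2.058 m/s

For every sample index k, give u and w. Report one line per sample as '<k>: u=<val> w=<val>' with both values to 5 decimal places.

0: u=-10.84219 w=-6.40151
1: u=5.73343 w=13.94100
2: u=6.59816 w=5.78409

k=0: b·v=18.1×(-2.866)=-51.87460; √(2b)=6.01664; u=(-51.87460+(-13.359))/6.01664=-10.84219, w=(-51.87460−(-13.359))/6.01664=-6.40151
k=1: b·v=18.1×3.27=59.18700; √(2b)=6.01664; u=(59.18700+(-24.691))/6.01664=5.73343, w=(59.18700−(-24.691))/6.01664=13.94100
k=2: b·v=18.1×2.058=37.24980; √(2b)=6.01664; u=(37.24980+2.449)/6.01664=6.59816, w=(37.24980−2.449)/6.01664=5.78409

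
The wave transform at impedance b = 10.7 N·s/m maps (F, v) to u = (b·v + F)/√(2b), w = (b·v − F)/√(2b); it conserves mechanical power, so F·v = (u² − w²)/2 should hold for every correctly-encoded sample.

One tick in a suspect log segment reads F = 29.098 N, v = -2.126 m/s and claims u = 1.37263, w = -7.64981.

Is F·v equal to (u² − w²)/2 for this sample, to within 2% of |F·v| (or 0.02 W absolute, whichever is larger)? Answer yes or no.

F·v = 29.098×(-2.126) = -61.86235 W.
(u² − w²)/2 = (1.88411 − 58.51959)/2 = -28.31774 W.
|Δ| = 33.54461;  2% of max(1, |F·v|) = 1.23725.

no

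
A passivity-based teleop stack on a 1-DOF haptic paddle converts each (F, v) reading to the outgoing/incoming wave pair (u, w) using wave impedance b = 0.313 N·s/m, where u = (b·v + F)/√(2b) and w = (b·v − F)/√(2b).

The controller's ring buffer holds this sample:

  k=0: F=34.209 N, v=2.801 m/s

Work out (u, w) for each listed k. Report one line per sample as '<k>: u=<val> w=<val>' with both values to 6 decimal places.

k=0: b·v=0.313×2.801=0.876713; √(2b)=0.791202; u=(0.876713+34.209)/0.791202=44.344845, w=(0.876713−34.209)/0.791202=-42.128689

0: u=44.344845 w=-42.128689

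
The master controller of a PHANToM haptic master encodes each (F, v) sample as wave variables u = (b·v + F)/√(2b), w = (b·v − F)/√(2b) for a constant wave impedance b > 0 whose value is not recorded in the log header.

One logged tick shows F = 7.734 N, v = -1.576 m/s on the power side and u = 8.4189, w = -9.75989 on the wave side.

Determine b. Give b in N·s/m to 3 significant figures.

u + w = -1.34099;  u + w = √(2b)·v, so √(2b) = -1.34099/(-1.576) = 0.85088.
b = (√(2b))²/2 = 0.72400/2 = 0.36200.
(Check via u − w = 2F/√(2b): u − w = 18.17879, 2F/√(2b) = 18.17878.)

b = 0.362 N·s/m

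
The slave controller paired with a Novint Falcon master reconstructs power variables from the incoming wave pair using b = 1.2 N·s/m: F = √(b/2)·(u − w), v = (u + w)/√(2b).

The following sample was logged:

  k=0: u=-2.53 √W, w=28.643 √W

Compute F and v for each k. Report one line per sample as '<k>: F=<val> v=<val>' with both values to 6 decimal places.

k=0: u−w=-31.173000, u+w=26.113000; √(b/2)=0.774597, √(2b)=1.549193; F=0.774597×(-31.173)=-24.146502, v=26.113000/1.549193=16.855869

0: F=-24.146502 v=16.855869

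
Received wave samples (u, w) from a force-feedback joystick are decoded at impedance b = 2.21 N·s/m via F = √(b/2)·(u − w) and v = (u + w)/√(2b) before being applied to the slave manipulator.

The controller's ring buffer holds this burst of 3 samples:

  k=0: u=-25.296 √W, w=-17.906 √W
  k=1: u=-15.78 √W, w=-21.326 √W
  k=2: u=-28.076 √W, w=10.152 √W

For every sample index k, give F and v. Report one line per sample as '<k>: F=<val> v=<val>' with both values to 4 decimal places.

k=0: u−w=-7.3900, u+w=-43.2020; √(b/2)=1.0512, √(2b)=2.1024; F=1.0512×(-7.39)=-7.7683, v=-43.2020/2.1024=-20.5491
k=1: u−w=5.5460, u+w=-37.1060; √(b/2)=1.0512, √(2b)=2.1024; F=1.0512×5.546=5.8299, v=-37.1060/2.1024=-17.6495
k=2: u−w=-38.2280, u+w=-17.9240; √(b/2)=1.0512, √(2b)=2.1024; F=1.0512×(-38.228)=-40.1849, v=-17.9240/2.1024=-8.5256

0: F=-7.7683 v=-20.5491
1: F=5.8299 v=-17.6495
2: F=-40.1849 v=-8.5256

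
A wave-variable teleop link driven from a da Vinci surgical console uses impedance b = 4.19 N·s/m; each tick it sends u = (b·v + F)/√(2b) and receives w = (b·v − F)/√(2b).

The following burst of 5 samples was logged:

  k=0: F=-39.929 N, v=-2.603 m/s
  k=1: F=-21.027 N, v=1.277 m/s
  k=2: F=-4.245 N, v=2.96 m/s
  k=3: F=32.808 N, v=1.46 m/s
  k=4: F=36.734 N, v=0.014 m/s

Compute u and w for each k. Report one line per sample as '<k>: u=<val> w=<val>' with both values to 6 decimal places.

0: u=-17.560856 w=10.025632
1: u=-5.415312 w=9.112001
2: u=2.817927 w=5.750749
3: u=13.446556 w=-9.220115
4: u=12.709813 w=-12.669286

k=0: b·v=4.19×(-2.603)=-10.906570; √(2b)=2.894823; u=(-10.906570+(-39.929))/2.894823=-17.560856, w=(-10.906570−(-39.929))/2.894823=10.025632
k=1: b·v=4.19×1.277=5.350630; √(2b)=2.894823; u=(5.350630+(-21.027))/2.894823=-5.415312, w=(5.350630−(-21.027))/2.894823=9.112001
k=2: b·v=4.19×2.96=12.402400; √(2b)=2.894823; u=(12.402400+(-4.245))/2.894823=2.817927, w=(12.402400−(-4.245))/2.894823=5.750749
k=3: b·v=4.19×1.46=6.117400; √(2b)=2.894823; u=(6.117400+32.808)/2.894823=13.446556, w=(6.117400−32.808)/2.894823=-9.220115
k=4: b·v=4.19×0.014=0.058660; √(2b)=2.894823; u=(0.058660+36.734)/2.894823=12.709813, w=(0.058660−36.734)/2.894823=-12.669286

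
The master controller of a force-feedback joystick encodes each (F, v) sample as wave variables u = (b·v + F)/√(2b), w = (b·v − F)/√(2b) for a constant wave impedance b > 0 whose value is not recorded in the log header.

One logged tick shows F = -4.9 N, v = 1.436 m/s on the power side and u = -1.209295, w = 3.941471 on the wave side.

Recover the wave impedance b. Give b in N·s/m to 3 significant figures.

u + w = 2.732176;  u + w = √(2b)·v, so √(2b) = 2.732176/1.436 = 1.902630.
b = (√(2b))²/2 = 3.619999/2 = 1.810000.
(Check via u − w = 2F/√(2b): u − w = -5.150766, 2F/√(2b) = -5.150766.)

b = 1.81 N·s/m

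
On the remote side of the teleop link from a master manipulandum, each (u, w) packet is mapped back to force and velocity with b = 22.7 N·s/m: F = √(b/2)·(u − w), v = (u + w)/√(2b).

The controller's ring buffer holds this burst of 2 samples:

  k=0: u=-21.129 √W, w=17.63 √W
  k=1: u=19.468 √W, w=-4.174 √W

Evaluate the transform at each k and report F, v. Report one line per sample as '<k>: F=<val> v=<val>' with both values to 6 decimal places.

0: F=-130.578145 v=-0.519297
1: F=79.649333 v=2.269829

k=0: u−w=-38.759000, u+w=-3.499000; √(b/2)=3.368976, √(2b)=6.737952; F=3.368976×(-38.759)=-130.578145, v=-3.499000/6.737952=-0.519297
k=1: u−w=23.642000, u+w=15.294000; √(b/2)=3.368976, √(2b)=6.737952; F=3.368976×23.642=79.649333, v=15.294000/6.737952=2.269829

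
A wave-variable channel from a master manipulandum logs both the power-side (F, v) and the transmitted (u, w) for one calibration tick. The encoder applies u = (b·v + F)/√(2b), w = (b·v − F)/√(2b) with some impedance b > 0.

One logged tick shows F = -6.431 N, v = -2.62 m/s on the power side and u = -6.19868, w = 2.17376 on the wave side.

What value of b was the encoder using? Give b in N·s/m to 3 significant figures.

b = 1.18 N·s/m

u + w = -4.02492;  u + w = √(2b)·v, so √(2b) = -4.02492/(-2.62) = 1.53623.
b = (√(2b))²/2 = 2.36000/2 = 1.18000.
(Check via u − w = 2F/√(2b): u − w = -8.37244, 2F/√(2b) = -8.37245.)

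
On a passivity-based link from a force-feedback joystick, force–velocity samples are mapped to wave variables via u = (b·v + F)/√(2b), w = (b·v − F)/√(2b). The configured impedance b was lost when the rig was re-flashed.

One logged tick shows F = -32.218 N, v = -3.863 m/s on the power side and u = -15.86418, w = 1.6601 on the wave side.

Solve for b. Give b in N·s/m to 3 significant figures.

b = 6.76 N·s/m

u + w = -14.2041;  u + w = √(2b)·v, so √(2b) = -14.2041/(-3.863) = 3.6770.
b = (√(2b))²/2 = 13.5200/2 = 6.7600.
(Check via u − w = 2F/√(2b): u − w = -17.5243, 2F/√(2b) = -17.5243.)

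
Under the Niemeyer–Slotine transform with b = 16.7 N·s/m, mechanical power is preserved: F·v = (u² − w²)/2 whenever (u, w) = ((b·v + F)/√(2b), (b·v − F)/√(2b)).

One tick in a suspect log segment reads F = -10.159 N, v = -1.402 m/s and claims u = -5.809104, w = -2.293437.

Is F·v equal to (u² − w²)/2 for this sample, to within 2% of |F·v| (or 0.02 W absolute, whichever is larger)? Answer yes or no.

F·v = (-10.159)×(-1.402) = 14.242918 W.
(u² − w²)/2 = (33.745689 − 5.259853)/2 = 14.242918 W.
|Δ| = 0.000000;  2% of max(1, |F·v|) = 0.284858.

yes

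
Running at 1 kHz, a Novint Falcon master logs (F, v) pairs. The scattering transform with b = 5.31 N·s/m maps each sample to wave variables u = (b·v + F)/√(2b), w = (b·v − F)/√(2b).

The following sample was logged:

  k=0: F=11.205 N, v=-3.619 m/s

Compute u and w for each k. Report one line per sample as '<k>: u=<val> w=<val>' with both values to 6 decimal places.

0: u=-2.458514 w=-9.335207

k=0: b·v=5.31×(-3.619)=-19.216890; √(2b)=3.258834; u=(-19.216890+11.205)/3.258834=-2.458514, w=(-19.216890−11.205)/3.258834=-9.335207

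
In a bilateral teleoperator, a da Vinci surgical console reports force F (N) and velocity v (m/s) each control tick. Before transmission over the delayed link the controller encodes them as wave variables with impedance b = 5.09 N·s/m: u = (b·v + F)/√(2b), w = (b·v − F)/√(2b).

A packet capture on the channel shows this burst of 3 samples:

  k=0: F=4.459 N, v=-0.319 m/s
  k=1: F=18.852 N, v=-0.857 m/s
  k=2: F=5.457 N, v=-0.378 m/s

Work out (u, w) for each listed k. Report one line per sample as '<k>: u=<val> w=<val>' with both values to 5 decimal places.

k=0: b·v=5.09×(-0.319)=-1.62371; √(2b)=3.19061; u=(-1.62371+4.459)/3.19061=0.88864, w=(-1.62371−4.459)/3.19061=-1.90644
k=1: b·v=5.09×(-0.857)=-4.36213; √(2b)=3.19061; u=(-4.36213+18.852)/3.19061=4.54141, w=(-4.36213−18.852)/3.19061=-7.27576
k=2: b·v=5.09×(-0.378)=-1.92402; √(2b)=3.19061; u=(-1.92402+5.457)/3.19061=1.10731, w=(-1.92402−5.457)/3.19061=-2.31336

0: u=0.88864 w=-1.90644
1: u=4.54141 w=-7.27576
2: u=1.10731 w=-2.31336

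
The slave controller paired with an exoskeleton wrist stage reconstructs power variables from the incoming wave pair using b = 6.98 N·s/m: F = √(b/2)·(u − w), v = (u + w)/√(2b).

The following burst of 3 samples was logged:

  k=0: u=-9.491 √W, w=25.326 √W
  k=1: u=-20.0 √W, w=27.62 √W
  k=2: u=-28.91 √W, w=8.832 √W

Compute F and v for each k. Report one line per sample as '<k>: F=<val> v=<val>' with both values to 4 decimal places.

0: F=-65.0435 v=4.2381
1: F=-88.9615 v=2.0394
2: F=-70.5079 v=-5.3738

k=0: u−w=-34.8170, u+w=15.8350; √(b/2)=1.8682, √(2b)=3.7363; F=1.8682×(-34.817)=-65.0435, v=15.8350/3.7363=4.2381
k=1: u−w=-47.6200, u+w=7.6200; √(b/2)=1.8682, √(2b)=3.7363; F=1.8682×(-47.62)=-88.9615, v=7.6200/3.7363=2.0394
k=2: u−w=-37.7420, u+w=-20.0780; √(b/2)=1.8682, √(2b)=3.7363; F=1.8682×(-37.742)=-70.5079, v=-20.0780/3.7363=-5.3738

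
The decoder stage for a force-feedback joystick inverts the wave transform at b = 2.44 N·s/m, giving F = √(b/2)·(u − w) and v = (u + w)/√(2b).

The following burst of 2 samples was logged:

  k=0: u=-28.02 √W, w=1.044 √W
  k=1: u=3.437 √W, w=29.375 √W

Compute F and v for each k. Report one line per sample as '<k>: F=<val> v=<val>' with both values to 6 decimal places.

k=0: u−w=-29.064000, u+w=-26.976000; √(b/2)=1.104536, √(2b)=2.209072; F=1.104536×(-29.064)=-32.102237, v=-26.976000/2.209072=-12.211461
k=1: u−w=-25.938000, u+w=32.812000; √(b/2)=1.104536, √(2b)=2.209072; F=1.104536×(-25.938)=-28.649457, v=32.812000/2.209072=14.853294

0: F=-32.102237 v=-12.211461
1: F=-28.649457 v=14.853294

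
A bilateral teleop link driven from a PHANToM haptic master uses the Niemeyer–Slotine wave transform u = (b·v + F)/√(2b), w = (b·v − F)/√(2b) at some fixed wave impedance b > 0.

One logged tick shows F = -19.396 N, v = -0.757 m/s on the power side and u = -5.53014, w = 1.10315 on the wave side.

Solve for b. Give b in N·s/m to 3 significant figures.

b = 17.1 N·s/m

u + w = -4.42699;  u + w = √(2b)·v, so √(2b) = -4.42699/(-0.757) = 5.84807.
b = (√(2b))²/2 = 34.19994/2 = 17.09997.
(Check via u − w = 2F/√(2b): u − w = -6.63329, 2F/√(2b) = -6.63330.)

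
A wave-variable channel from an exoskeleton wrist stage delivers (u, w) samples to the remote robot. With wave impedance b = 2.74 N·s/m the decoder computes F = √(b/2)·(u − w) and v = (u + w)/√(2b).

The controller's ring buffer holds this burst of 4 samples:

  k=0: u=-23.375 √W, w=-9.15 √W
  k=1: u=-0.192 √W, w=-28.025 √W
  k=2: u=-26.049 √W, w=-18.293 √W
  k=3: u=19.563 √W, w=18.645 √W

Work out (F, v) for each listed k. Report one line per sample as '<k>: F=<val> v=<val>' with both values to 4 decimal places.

0: F=-16.6499 v=-13.8940
1: F=32.5777 v=-12.0537
2: F=-9.0782 v=-18.9420
3: F=1.0745 v=16.3216

k=0: u−w=-14.2250, u+w=-32.5250; √(b/2)=1.1705, √(2b)=2.3409; F=1.1705×(-14.225)=-16.6499, v=-32.5250/2.3409=-13.8940
k=1: u−w=27.8330, u+w=-28.2170; √(b/2)=1.1705, √(2b)=2.3409; F=1.1705×27.833=32.5777, v=-28.2170/2.3409=-12.0537
k=2: u−w=-7.7560, u+w=-44.3420; √(b/2)=1.1705, √(2b)=2.3409; F=1.1705×(-7.756)=-9.0782, v=-44.3420/2.3409=-18.9420
k=3: u−w=0.9180, u+w=38.2080; √(b/2)=1.1705, √(2b)=2.3409; F=1.1705×0.918=1.0745, v=38.2080/2.3409=16.3216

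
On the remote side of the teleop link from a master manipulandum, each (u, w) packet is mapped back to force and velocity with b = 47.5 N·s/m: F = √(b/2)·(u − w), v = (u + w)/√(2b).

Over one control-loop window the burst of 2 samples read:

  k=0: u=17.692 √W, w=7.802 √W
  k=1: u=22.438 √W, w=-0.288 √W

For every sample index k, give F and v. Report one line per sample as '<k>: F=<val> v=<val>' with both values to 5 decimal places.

k=0: u−w=9.89000, u+w=25.49400; √(b/2)=4.87340, √(2b)=9.74679; F=4.87340×9.89=48.19790, v=25.49400/9.74679=2.61563
k=1: u−w=22.72600, u+w=22.15000; √(b/2)=4.87340, √(2b)=9.74679; F=4.87340×22.726=110.75282, v=22.15000/9.74679=2.27254

0: F=48.19790 v=2.61563
1: F=110.75282 v=2.27254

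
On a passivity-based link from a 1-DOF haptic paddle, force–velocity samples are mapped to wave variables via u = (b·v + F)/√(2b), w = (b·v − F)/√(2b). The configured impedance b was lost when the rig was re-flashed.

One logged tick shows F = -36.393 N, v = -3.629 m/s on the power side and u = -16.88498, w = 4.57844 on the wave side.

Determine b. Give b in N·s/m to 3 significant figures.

u + w = -12.30654;  u + w = √(2b)·v, so √(2b) = -12.30654/(-3.629) = 3.39117.
b = (√(2b))²/2 = 11.50000/2 = 5.75000.
(Check via u − w = 2F/√(2b): u − w = -21.46342, 2F/√(2b) = -21.46342.)

b = 5.75 N·s/m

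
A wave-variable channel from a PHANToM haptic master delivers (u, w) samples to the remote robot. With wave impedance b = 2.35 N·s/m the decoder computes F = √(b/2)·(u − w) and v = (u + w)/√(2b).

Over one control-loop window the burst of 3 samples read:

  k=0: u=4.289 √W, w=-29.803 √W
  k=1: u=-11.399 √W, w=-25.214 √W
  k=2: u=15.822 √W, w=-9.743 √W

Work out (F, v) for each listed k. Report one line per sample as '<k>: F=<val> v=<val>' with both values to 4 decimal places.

k=0: u−w=34.0920, u+w=-25.5140; √(b/2)=1.0840, √(2b)=2.1679; F=1.0840×34.092=36.9548, v=-25.5140/2.1679=-11.7687
k=1: u−w=13.8150, u+w=-36.6130; √(b/2)=1.0840, √(2b)=2.1679; F=1.0840×13.815=14.9751, v=-36.6130/2.1679=-16.8883
k=2: u−w=25.5650, u+w=6.0790; √(b/2)=1.0840, √(2b)=2.1679; F=1.0840×25.565=27.7118, v=6.0790/2.1679=2.8040

0: F=36.9548 v=-11.7687
1: F=14.9751 v=-16.8883
2: F=27.7118 v=2.8040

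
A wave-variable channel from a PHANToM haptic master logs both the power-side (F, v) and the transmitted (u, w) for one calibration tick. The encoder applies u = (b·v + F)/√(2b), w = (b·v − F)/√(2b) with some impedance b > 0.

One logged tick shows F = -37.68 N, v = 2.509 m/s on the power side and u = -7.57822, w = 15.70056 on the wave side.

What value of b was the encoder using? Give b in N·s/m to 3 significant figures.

b = 5.24 N·s/m

u + w = 8.12234;  u + w = √(2b)·v, so √(2b) = 8.12234/2.509 = 3.23728.
b = (√(2b))²/2 = 10.47999/2 = 5.24000.
(Check via u − w = 2F/√(2b): u − w = -23.27878, 2F/√(2b) = -23.27879.)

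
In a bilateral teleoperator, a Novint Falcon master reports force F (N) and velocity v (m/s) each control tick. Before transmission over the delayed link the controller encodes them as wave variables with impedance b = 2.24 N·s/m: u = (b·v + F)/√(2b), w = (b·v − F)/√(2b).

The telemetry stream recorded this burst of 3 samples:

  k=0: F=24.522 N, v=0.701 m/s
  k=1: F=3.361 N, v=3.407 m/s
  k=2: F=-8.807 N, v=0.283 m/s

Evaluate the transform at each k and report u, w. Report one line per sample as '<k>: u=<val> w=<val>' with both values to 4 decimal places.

k=0: b·v=2.24×0.701=1.5702; √(2b)=2.1166; u=(1.5702+24.522)/2.1166=12.3274, w=(1.5702−24.522)/2.1166=-10.8437
k=1: b·v=2.24×3.407=7.6317; √(2b)=2.1166; u=(7.6317+3.361)/2.1166=5.1936, w=(7.6317−3.361)/2.1166=2.0177
k=2: b·v=2.24×0.283=0.6339; √(2b)=2.1166; u=(0.6339+(-8.807))/2.1166=-3.8614, w=(0.6339−(-8.807))/2.1166=4.4604

0: u=12.3274 w=-10.8437
1: u=5.1936 w=2.0177
2: u=-3.8614 w=4.4604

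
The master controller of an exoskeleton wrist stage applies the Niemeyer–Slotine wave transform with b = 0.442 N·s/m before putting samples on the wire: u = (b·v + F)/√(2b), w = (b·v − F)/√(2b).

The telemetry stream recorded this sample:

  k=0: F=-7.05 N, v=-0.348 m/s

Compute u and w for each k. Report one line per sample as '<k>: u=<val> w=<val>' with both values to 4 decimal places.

k=0: b·v=0.442×(-0.348)=-0.1538; √(2b)=0.9402; u=(-0.1538+(-7.05))/0.9402=-7.6619, w=(-0.1538−(-7.05))/0.9402=7.3347

0: u=-7.6619 w=7.3347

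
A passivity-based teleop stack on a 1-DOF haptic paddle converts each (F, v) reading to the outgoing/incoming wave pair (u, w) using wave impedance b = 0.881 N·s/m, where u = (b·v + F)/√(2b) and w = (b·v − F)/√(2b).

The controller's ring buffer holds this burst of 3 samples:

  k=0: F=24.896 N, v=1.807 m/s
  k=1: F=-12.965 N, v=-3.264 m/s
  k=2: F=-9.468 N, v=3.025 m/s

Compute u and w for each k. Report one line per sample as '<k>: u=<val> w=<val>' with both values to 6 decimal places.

0: u=19.954722 w=-17.556104
1: u=-11.933511 w=7.600866
2: u=-5.125024 w=9.140420

k=0: b·v=0.881×1.807=1.591967; √(2b)=1.327403; u=(1.591967+24.896)/1.327403=19.954722, w=(1.591967−24.896)/1.327403=-17.556104
k=1: b·v=0.881×(-3.264)=-2.875584; √(2b)=1.327403; u=(-2.875584+(-12.965))/1.327403=-11.933511, w=(-2.875584−(-12.965))/1.327403=7.600866
k=2: b·v=0.881×3.025=2.665025; √(2b)=1.327403; u=(2.665025+(-9.468))/1.327403=-5.125024, w=(2.665025−(-9.468))/1.327403=9.140420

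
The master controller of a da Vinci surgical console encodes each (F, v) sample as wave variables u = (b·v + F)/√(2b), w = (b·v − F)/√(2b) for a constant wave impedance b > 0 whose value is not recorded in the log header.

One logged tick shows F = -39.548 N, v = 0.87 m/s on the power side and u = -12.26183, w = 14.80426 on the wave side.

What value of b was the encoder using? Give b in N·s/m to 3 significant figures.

u + w = 2.54243;  u + w = √(2b)·v, so √(2b) = 2.54243/0.87 = 2.92233.
b = (√(2b))²/2 = 8.54003/2 = 4.27002.
(Check via u − w = 2F/√(2b): u − w = -27.06609, 2F/√(2b) = -27.06604.)

b = 4.27 N·s/m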